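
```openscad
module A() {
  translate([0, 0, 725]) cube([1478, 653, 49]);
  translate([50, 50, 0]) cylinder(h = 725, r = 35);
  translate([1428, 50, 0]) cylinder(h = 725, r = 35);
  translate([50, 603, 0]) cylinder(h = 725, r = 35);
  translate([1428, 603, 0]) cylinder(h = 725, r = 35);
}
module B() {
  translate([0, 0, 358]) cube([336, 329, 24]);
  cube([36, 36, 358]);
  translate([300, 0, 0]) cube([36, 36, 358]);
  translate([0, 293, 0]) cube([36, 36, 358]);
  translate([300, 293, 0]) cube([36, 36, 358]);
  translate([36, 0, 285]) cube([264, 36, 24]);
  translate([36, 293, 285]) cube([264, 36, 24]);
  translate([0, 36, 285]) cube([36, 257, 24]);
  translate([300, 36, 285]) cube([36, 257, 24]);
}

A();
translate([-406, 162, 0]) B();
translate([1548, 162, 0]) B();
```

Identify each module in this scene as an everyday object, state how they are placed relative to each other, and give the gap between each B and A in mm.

A is a table. B is a stool. Two stools sit around the table at the −x, +x sides. The gap between each stool and the table is 70 mm.

Each stool's nearest face is 70 mm from the table's bounding box.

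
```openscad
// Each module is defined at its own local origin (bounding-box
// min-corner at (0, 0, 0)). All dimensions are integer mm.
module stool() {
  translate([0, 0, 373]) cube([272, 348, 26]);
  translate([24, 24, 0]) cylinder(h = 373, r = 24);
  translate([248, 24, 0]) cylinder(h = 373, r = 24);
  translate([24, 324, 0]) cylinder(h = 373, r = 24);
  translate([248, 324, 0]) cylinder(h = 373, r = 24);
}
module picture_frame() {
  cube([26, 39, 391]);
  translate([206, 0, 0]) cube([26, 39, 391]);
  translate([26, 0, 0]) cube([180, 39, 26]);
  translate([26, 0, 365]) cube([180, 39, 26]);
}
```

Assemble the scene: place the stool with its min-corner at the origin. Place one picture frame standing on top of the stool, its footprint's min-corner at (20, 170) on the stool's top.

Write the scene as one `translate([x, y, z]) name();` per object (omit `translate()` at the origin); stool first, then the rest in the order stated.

stool();
translate([20, 170, 399]) picture_frame();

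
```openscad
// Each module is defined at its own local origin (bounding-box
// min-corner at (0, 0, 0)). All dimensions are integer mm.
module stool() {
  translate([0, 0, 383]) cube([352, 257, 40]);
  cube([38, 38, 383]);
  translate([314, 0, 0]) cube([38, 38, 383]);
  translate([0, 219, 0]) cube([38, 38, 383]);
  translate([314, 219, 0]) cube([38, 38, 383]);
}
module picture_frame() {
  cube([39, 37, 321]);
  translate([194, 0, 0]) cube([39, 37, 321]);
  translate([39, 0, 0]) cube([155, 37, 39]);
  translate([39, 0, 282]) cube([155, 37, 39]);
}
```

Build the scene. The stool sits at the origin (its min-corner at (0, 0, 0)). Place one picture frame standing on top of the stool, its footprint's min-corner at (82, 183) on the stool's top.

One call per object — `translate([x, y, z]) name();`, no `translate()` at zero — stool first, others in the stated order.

stool();
translate([82, 183, 423]) picture_frame();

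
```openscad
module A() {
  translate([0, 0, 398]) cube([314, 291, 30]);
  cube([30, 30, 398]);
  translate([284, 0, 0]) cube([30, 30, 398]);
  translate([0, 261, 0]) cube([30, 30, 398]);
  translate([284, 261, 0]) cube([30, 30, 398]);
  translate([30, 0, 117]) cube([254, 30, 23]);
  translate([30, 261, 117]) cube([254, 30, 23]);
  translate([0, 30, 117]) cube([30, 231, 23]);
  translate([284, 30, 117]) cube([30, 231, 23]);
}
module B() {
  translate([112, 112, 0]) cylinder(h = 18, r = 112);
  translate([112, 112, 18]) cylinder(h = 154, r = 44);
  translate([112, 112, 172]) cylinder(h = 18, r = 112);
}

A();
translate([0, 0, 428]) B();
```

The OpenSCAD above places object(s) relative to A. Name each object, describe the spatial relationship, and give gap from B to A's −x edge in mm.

A is a stool. B is a spool. The spool is on top of the stool. The gap from the spool to the stool's −x edge is 0 mm.

The spool's min-x is at 0; the stool's min-x is 0; gap = 0 mm.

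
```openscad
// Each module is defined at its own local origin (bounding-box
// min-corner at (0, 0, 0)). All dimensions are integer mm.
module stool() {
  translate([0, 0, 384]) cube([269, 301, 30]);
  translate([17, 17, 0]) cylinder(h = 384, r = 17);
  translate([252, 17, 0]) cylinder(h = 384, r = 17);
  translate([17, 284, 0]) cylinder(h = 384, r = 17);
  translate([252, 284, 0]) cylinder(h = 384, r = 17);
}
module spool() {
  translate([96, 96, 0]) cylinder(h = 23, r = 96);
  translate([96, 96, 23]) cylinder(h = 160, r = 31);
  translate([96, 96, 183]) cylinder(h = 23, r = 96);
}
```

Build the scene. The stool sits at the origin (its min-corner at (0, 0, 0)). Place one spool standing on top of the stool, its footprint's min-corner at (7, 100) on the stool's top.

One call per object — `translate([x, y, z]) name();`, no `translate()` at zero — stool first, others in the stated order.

stool();
translate([7, 100, 414]) spool();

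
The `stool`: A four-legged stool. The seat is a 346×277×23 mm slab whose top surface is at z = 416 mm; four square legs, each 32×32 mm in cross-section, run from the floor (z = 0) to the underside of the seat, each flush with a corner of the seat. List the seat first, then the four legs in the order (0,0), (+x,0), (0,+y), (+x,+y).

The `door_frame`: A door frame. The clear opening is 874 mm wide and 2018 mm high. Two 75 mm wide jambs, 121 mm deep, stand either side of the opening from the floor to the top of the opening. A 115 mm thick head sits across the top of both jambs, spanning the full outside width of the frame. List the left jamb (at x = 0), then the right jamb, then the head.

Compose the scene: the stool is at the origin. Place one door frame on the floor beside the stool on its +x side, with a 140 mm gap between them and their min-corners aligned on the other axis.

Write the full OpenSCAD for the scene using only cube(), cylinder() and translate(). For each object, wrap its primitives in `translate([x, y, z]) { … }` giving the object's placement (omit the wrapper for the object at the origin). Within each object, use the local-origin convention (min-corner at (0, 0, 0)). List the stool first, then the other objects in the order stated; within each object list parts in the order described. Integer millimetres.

translate([0, 0, 393]) cube([346, 277, 23]);
cube([32, 32, 393]);
translate([314, 0, 0]) cube([32, 32, 393]);
translate([0, 245, 0]) cube([32, 32, 393]);
translate([314, 245, 0]) cube([32, 32, 393]);
translate([486, 0, 0]) {
  cube([75, 121, 2018]);
  translate([949, 0, 0]) cube([75, 121, 2018]);
  translate([0, 0, 2018]) cube([1024, 121, 115]);
}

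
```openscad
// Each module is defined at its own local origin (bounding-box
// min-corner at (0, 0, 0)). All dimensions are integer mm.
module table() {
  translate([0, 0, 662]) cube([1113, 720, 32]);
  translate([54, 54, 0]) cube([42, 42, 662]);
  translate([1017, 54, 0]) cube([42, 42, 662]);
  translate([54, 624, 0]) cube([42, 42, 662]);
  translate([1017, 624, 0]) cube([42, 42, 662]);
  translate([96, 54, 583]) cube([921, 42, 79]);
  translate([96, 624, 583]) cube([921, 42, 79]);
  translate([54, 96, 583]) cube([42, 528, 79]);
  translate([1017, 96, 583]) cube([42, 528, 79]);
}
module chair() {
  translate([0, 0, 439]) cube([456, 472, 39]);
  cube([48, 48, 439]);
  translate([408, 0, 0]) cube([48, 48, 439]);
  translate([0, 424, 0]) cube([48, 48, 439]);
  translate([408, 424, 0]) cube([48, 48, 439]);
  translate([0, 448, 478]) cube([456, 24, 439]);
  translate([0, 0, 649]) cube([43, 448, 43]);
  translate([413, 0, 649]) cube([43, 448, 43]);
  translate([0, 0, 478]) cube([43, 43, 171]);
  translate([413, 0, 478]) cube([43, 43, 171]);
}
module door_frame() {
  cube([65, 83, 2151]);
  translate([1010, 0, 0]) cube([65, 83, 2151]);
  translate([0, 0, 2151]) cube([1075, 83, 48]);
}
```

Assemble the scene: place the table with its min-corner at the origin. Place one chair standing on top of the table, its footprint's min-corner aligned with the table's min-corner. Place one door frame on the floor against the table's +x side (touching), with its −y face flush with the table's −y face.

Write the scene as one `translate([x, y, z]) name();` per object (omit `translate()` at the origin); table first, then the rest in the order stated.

table();
translate([0, 0, 694]) chair();
translate([1113, 0, 0]) door_frame();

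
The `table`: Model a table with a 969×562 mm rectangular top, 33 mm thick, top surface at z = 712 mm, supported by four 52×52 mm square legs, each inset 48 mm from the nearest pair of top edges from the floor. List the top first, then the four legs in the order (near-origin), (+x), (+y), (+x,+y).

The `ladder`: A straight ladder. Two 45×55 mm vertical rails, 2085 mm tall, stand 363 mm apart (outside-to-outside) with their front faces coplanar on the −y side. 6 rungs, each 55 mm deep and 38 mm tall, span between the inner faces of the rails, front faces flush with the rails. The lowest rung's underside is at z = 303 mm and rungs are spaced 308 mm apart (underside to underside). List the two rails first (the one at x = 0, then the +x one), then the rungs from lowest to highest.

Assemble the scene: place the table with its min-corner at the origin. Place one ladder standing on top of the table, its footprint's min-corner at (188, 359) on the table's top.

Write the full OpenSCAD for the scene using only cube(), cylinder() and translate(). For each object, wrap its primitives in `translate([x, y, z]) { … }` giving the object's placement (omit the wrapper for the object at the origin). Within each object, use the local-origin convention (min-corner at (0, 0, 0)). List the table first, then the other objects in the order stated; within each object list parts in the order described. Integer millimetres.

translate([0, 0, 679]) cube([969, 562, 33]);
translate([48, 48, 0]) cube([52, 52, 679]);
translate([869, 48, 0]) cube([52, 52, 679]);
translate([48, 462, 0]) cube([52, 52, 679]);
translate([869, 462, 0]) cube([52, 52, 679]);
translate([188, 359, 712]) {
  cube([45, 55, 2085]);
  translate([318, 0, 0]) cube([45, 55, 2085]);
  translate([45, 0, 303]) cube([273, 55, 38]);
  translate([45, 0, 611]) cube([273, 55, 38]);
  translate([45, 0, 919]) cube([273, 55, 38]);
  translate([45, 0, 1227]) cube([273, 55, 38]);
  translate([45, 0, 1535]) cube([273, 55, 38]);
  translate([45, 0, 1843]) cube([273, 55, 38]);
}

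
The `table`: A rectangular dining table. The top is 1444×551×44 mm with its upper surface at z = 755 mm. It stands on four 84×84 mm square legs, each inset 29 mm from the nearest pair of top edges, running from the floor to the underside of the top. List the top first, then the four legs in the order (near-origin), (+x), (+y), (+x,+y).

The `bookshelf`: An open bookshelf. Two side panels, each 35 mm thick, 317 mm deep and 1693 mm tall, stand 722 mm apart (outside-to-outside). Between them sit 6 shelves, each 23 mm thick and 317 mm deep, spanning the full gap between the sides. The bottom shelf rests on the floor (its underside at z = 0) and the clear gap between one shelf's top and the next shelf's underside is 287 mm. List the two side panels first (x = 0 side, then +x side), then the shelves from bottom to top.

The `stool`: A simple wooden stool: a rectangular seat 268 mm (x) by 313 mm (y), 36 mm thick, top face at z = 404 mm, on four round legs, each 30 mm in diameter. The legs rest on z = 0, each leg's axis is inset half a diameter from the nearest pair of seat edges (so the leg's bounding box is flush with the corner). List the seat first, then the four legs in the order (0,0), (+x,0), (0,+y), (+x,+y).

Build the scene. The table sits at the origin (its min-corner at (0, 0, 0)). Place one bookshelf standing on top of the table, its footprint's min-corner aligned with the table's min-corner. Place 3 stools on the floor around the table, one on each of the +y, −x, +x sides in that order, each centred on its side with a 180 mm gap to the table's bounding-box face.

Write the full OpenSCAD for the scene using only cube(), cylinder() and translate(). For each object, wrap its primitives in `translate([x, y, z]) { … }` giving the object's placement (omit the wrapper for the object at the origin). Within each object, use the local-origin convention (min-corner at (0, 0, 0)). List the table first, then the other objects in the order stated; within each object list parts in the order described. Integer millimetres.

translate([0, 0, 711]) cube([1444, 551, 44]);
translate([29, 29, 0]) cube([84, 84, 711]);
translate([1331, 29, 0]) cube([84, 84, 711]);
translate([29, 438, 0]) cube([84, 84, 711]);
translate([1331, 438, 0]) cube([84, 84, 711]);
translate([0, 0, 755]) {
  cube([35, 317, 1693]);
  translate([687, 0, 0]) cube([35, 317, 1693]);
  translate([35, 0, 0]) cube([652, 317, 23]);
  translate([35, 0, 310]) cube([652, 317, 23]);
  translate([35, 0, 620]) cube([652, 317, 23]);
  translate([35, 0, 930]) cube([652, 317, 23]);
  translate([35, 0, 1240]) cube([652, 317, 23]);
  translate([35, 0, 1550]) cube([652, 317, 23]);
}
translate([588, 731, 0]) {
  translate([0, 0, 368]) cube([268, 313, 36]);
  translate([15, 15, 0]) cylinder(h = 368, r = 15);
  translate([253, 15, 0]) cylinder(h = 368, r = 15);
  translate([15, 298, 0]) cylinder(h = 368, r = 15);
  translate([253, 298, 0]) cylinder(h = 368, r = 15);
}
translate([-448, 119, 0]) {
  translate([0, 0, 368]) cube([268, 313, 36]);
  translate([15, 15, 0]) cylinder(h = 368, r = 15);
  translate([253, 15, 0]) cylinder(h = 368, r = 15);
  translate([15, 298, 0]) cylinder(h = 368, r = 15);
  translate([253, 298, 0]) cylinder(h = 368, r = 15);
}
translate([1624, 119, 0]) {
  translate([0, 0, 368]) cube([268, 313, 36]);
  translate([15, 15, 0]) cylinder(h = 368, r = 15);
  translate([253, 15, 0]) cylinder(h = 368, r = 15);
  translate([15, 298, 0]) cylinder(h = 368, r = 15);
  translate([253, 298, 0]) cylinder(h = 368, r = 15);
}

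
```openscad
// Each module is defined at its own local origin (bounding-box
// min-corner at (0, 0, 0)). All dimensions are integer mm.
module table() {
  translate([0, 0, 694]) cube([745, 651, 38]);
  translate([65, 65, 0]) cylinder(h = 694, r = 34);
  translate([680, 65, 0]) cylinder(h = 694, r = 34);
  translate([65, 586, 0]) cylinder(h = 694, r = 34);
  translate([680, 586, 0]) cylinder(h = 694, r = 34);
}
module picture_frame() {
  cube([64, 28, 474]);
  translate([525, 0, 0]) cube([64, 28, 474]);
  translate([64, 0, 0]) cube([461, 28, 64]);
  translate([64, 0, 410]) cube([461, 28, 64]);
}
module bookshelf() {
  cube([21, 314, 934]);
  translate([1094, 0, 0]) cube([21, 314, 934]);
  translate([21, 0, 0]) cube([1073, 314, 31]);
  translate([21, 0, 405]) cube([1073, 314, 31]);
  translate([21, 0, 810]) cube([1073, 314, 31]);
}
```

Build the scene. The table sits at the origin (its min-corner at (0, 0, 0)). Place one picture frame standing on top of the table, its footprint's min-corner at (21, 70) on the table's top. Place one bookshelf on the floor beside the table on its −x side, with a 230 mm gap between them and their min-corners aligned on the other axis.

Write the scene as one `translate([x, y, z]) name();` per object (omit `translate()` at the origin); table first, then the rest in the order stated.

table();
translate([21, 70, 732]) picture_frame();
translate([-1345, 0, 0]) bookshelf();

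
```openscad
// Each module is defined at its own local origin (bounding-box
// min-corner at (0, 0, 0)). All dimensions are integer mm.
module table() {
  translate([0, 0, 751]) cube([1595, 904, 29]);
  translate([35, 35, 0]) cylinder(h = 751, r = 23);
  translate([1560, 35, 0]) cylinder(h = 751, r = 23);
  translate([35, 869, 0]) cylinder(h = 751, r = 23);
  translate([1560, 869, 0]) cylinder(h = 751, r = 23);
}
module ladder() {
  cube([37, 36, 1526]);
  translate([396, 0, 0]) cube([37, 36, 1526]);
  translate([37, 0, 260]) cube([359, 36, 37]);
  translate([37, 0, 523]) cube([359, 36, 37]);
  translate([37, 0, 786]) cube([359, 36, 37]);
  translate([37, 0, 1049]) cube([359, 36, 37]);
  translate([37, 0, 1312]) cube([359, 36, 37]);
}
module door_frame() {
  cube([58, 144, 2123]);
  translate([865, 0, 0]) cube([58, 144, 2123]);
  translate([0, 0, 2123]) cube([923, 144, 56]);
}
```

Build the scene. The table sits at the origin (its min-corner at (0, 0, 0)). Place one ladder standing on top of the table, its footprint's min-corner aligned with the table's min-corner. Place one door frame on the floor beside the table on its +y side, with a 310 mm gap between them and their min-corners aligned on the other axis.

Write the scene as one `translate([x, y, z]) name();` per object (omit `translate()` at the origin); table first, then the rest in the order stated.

table();
translate([0, 0, 780]) ladder();
translate([0, 1214, 0]) door_frame();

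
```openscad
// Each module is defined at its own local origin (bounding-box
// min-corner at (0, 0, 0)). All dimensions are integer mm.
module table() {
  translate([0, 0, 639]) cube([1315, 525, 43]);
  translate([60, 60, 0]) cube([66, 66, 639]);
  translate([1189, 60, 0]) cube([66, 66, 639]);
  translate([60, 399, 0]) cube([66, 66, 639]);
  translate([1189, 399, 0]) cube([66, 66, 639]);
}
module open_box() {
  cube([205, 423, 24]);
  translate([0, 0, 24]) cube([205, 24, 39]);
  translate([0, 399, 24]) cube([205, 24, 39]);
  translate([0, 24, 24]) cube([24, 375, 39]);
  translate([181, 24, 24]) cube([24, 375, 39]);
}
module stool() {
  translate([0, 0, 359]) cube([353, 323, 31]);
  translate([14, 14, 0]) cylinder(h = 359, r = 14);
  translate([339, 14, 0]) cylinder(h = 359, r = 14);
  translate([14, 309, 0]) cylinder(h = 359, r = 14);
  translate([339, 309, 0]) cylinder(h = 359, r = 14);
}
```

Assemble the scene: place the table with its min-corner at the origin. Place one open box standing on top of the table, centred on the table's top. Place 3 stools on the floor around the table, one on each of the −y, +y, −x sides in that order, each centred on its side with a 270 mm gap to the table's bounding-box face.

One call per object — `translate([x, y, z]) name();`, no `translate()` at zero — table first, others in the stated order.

table();
translate([555, 51, 682]) open_box();
translate([481, -593, 0]) stool();
translate([481, 795, 0]) stool();
translate([-623, 101, 0]) stool();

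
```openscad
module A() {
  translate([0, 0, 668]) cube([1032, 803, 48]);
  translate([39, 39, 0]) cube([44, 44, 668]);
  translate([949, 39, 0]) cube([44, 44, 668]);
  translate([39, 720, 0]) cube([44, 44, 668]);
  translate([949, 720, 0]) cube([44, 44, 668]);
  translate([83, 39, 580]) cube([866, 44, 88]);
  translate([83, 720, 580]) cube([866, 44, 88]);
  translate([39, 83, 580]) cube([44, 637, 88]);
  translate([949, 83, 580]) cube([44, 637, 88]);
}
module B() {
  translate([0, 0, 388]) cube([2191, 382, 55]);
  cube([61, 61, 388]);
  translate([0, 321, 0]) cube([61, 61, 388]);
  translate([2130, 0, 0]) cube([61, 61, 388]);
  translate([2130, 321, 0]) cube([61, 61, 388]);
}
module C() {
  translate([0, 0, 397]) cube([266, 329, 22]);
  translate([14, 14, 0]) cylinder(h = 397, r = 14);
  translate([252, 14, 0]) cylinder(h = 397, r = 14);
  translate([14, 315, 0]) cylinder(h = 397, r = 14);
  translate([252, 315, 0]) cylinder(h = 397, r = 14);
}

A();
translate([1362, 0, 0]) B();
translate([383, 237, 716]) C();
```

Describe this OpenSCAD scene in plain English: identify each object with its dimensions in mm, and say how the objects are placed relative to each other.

A is a rectangular dining table. The top is 1032×803×48 mm with its upper surface at z = 716 mm. It stands on four 44×44 mm square legs, each inset 39 mm from the nearest pair of top edges, running from the floor to the underside of the top. Four apron rails, 44 mm thick and 88 mm tall, run between adjacent legs with their top edges flush with the underside of the top and their outer faces flush with the legs' outer faces.

B is a long wooden bench with a 2191 mm (x) × 382 mm (y) seat, 55 mm thick, its top surface 443 mm above the floor. Four 61 mm square legs at the seat corners, flush with the edges, run from z = 0 to the seat underside.

C is a four-legged stool. The seat is a 266×329×22 mm slab whose top surface is at z = 419 mm; four round legs, each 28 mm in diameter, run from the floor (z = 0) to the underside of the seat, each leg's axis is inset half a diameter from the nearest pair of seat edges (so the leg's bounding box is flush with the corner).

The bench is on the floor beside the table on its +x side. The stool is on top of the table, centred.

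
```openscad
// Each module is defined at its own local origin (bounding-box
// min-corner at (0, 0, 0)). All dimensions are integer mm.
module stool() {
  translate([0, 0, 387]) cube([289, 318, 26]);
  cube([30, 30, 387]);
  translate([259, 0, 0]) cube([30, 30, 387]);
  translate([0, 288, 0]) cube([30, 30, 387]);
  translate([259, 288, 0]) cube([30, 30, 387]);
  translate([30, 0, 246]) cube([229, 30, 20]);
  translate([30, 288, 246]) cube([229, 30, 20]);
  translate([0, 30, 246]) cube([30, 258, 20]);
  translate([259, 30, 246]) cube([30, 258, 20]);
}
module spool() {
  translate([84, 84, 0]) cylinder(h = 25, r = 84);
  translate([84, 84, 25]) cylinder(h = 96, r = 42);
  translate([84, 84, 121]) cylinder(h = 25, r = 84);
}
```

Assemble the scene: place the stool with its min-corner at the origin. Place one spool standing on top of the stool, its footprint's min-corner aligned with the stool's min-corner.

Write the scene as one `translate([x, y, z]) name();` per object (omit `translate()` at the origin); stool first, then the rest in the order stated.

stool();
translate([0, 0, 413]) spool();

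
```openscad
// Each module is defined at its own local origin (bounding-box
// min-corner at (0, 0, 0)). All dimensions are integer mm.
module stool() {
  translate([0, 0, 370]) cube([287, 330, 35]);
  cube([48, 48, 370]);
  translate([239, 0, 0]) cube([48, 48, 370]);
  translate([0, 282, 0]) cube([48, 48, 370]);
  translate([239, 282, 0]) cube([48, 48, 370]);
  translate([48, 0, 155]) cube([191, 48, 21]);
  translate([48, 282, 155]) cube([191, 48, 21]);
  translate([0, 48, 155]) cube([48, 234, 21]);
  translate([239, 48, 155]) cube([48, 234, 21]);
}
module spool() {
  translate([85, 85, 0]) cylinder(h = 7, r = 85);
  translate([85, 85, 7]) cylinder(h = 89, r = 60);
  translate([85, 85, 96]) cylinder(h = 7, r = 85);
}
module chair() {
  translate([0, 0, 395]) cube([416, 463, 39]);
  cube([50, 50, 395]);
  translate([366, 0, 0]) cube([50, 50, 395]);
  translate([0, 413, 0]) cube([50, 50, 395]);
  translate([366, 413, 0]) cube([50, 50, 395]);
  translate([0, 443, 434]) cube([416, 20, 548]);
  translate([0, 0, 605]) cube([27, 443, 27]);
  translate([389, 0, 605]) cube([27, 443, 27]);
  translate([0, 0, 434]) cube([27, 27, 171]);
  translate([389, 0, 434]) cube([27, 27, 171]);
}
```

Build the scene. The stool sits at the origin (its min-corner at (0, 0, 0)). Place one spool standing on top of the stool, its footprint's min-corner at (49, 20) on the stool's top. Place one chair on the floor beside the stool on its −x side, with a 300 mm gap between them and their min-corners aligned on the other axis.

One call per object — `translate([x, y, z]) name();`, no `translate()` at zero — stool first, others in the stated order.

stool();
translate([49, 20, 405]) spool();
translate([-716, 0, 0]) chair();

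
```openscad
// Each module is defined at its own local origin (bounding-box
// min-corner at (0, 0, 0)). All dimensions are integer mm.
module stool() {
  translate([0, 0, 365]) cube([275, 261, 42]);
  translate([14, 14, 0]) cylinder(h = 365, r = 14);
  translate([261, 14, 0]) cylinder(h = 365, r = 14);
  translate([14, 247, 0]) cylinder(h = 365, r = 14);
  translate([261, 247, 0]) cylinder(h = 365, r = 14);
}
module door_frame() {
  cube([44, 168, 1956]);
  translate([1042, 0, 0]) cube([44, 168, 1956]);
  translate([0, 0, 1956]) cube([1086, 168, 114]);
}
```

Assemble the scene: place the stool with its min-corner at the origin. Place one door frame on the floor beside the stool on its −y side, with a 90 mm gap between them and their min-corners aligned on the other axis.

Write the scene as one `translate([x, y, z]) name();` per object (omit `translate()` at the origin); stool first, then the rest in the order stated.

stool();
translate([0, -258, 0]) door_frame();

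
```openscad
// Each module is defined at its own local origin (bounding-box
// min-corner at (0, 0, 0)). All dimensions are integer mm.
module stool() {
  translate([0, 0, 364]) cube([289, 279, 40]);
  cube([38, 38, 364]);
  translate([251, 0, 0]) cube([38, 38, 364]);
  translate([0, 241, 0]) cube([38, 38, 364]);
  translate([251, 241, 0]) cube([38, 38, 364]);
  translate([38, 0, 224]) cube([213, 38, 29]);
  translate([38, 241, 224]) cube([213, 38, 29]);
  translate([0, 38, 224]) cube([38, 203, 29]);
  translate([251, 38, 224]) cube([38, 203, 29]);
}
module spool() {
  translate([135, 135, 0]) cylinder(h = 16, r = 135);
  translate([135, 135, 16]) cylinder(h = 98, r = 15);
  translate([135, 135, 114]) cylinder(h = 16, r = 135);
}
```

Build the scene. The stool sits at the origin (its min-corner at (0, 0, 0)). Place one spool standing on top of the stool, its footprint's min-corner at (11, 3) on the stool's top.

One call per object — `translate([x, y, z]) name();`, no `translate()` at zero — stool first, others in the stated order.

stool();
translate([11, 3, 404]) spool();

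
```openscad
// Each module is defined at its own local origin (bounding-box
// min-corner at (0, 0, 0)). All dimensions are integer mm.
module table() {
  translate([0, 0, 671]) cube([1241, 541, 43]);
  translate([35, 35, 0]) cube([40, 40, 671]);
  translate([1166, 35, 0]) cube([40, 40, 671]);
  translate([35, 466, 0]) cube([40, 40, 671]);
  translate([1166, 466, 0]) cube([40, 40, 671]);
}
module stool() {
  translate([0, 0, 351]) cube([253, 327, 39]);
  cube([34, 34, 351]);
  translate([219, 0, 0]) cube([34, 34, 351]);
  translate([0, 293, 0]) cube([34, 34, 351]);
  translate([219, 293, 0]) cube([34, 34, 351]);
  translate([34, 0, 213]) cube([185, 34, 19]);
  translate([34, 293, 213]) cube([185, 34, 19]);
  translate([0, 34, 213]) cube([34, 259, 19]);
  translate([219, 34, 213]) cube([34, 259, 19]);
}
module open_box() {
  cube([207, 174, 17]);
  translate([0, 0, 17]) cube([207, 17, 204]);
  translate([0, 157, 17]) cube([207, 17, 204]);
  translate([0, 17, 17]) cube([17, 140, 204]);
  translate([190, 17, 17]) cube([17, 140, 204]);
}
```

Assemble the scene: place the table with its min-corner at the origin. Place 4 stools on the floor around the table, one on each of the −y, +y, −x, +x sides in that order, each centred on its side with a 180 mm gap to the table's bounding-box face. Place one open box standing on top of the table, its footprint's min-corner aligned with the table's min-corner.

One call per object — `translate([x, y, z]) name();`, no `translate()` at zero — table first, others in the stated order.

table();
translate([494, -507, 0]) stool();
translate([494, 721, 0]) stool();
translate([-433, 107, 0]) stool();
translate([1421, 107, 0]) stool();
translate([0, 0, 714]) open_box();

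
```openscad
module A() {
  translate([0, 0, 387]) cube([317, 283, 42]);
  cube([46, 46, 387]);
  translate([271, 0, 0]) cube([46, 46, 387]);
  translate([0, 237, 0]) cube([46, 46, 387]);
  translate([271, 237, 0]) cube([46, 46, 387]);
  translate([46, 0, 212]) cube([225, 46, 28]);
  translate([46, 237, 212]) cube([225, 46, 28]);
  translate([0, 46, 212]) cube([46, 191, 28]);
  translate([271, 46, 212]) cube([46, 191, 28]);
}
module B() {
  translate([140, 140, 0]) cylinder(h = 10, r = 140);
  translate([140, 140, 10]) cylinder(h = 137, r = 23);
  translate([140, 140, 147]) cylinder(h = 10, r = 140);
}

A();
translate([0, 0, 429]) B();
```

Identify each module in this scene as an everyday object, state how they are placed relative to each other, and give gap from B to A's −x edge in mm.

A is a stool. B is a spool. The spool is on top of the stool. The gap from the spool to the stool's −x edge is 0 mm.

The spool's min-x is at 0; the stool's min-x is 0; gap = 0 mm.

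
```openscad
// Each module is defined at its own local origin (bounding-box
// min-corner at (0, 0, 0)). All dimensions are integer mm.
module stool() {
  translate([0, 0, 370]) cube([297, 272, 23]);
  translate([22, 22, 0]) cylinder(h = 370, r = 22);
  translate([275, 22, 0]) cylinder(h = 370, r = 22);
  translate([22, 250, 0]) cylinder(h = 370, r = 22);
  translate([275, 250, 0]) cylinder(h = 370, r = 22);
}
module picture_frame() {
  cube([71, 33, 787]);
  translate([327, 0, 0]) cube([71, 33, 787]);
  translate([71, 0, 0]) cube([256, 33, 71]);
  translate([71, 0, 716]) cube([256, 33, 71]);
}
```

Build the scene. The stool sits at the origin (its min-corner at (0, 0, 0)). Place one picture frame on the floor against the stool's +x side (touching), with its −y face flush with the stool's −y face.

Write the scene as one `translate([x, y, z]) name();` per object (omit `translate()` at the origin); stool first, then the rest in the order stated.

stool();
translate([297, 0, 0]) picture_frame();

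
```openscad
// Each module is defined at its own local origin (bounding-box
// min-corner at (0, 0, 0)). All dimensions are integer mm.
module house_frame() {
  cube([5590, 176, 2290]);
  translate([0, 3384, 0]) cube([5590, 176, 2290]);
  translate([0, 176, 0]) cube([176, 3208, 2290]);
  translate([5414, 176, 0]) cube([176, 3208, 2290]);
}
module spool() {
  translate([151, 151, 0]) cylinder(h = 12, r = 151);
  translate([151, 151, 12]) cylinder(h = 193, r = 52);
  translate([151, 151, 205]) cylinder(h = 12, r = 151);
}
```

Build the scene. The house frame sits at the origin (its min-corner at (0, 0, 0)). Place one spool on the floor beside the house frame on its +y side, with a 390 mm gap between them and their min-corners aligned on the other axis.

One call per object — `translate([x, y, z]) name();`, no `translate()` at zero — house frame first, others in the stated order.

house_frame();
translate([0, 3950, 0]) spool();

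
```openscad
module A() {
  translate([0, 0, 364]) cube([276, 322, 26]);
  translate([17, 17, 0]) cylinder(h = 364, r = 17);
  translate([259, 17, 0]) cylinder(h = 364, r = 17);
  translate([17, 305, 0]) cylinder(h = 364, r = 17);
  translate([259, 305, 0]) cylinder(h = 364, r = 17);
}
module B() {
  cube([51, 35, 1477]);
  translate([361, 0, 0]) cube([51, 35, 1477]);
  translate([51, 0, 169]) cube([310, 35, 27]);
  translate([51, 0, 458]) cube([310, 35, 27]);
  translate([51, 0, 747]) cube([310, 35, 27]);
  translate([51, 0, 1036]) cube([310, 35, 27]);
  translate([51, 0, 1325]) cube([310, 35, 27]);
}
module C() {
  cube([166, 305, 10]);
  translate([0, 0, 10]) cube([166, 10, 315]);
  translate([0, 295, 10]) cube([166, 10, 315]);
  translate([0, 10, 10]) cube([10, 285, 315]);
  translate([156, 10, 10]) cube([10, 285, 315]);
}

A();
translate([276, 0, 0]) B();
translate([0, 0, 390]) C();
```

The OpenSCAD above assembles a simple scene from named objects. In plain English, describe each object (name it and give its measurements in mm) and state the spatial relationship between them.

A is a simple wooden stool: a rectangular seat 276 mm (x) by 322 mm (y), 26 mm thick, top face at z = 390 mm, on four round legs, each 34 mm in diameter. The legs rest on z = 0, each leg's axis is inset half a diameter from the nearest pair of seat edges (so the leg's bounding box is flush with the corner).

B is a wooden ladder with two side rails of 51×35 mm section and 1477 mm height, set 412 mm apart overall. Between them run 5 rectangular rungs (35 mm deep, 27 mm thick), front faces flush with the rails' −y face. The bottom of the first rung is 169 mm above the floor and each subsequent rung is 289 mm higher than the one below.

C is an open-topped rectangular box: outside dimensions 166×305×325 mm, with a uniform wall and base thickness of 10 mm. The base is a full 166×305 slab on the floor; four walls sit on top of the base. The front and back walls (the −y and +y sides) span the full width; the two side walls fit between them.

The ladder is against the stool's +x side, with their −y faces flush. The open box is on top of the stool.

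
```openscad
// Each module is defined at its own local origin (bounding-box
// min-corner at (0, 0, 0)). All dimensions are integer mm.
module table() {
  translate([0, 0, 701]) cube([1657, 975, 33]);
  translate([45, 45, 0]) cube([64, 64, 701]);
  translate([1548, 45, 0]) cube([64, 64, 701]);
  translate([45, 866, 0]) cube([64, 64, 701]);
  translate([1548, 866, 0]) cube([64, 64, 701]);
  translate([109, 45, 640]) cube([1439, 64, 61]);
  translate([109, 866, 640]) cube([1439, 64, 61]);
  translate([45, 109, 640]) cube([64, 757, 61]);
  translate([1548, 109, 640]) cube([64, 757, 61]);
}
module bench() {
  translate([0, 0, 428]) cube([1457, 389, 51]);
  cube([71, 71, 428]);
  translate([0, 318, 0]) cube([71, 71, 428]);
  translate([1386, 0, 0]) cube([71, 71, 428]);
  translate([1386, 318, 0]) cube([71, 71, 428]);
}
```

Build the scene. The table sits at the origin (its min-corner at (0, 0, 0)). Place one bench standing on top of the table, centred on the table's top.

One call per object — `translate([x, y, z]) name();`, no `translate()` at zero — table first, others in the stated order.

table();
translate([100, 293, 734]) bench();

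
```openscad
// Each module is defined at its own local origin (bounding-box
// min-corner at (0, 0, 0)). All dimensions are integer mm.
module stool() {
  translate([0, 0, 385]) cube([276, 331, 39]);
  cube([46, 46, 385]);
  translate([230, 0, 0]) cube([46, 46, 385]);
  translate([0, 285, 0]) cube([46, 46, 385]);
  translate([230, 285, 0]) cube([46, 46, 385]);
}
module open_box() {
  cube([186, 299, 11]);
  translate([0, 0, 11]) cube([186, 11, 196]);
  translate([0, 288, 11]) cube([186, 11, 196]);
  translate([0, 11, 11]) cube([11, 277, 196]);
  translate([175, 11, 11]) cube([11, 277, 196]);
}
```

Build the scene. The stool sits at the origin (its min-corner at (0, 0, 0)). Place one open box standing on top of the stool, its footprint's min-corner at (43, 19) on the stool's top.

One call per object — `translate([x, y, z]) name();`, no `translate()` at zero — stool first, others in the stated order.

stool();
translate([43, 19, 424]) open_box();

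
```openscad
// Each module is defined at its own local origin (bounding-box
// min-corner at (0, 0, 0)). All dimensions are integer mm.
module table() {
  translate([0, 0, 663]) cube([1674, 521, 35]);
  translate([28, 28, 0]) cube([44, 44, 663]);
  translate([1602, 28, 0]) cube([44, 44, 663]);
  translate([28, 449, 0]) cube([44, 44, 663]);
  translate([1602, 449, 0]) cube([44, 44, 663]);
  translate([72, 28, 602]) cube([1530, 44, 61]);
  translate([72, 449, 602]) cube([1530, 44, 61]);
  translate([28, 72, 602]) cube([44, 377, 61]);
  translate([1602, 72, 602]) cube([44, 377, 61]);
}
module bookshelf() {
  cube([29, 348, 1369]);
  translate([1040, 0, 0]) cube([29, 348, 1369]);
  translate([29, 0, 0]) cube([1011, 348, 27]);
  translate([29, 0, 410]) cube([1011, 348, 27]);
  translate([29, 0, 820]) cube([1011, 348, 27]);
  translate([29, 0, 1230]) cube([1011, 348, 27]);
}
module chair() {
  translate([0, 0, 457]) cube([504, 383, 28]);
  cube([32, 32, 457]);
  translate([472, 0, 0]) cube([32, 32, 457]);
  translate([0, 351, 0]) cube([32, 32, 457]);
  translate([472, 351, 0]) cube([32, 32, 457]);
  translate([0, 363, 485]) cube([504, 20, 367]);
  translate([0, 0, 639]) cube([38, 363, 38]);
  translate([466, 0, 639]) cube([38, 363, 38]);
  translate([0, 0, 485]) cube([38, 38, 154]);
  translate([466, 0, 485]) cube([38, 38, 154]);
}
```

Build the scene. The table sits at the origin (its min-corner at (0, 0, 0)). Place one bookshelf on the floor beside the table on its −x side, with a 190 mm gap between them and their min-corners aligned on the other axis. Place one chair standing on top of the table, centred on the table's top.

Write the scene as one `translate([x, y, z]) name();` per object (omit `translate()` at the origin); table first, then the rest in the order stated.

table();
translate([-1259, 0, 0]) bookshelf();
translate([585, 69, 698]) chair();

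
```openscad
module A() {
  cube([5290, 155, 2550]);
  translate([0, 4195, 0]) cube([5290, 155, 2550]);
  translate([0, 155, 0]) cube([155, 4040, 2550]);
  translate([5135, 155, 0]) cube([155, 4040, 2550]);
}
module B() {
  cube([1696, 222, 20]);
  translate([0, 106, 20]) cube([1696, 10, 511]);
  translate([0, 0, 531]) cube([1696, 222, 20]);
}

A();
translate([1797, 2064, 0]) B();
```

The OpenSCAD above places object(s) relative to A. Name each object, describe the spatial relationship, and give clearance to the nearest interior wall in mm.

A is a house frame. B is an I-beam. The I-beam sits inside the house frame, centred. The clearance to the nearest interior wall is 1642 mm.

Clearances: x = 1642, y = 1909; minimum 1642 mm.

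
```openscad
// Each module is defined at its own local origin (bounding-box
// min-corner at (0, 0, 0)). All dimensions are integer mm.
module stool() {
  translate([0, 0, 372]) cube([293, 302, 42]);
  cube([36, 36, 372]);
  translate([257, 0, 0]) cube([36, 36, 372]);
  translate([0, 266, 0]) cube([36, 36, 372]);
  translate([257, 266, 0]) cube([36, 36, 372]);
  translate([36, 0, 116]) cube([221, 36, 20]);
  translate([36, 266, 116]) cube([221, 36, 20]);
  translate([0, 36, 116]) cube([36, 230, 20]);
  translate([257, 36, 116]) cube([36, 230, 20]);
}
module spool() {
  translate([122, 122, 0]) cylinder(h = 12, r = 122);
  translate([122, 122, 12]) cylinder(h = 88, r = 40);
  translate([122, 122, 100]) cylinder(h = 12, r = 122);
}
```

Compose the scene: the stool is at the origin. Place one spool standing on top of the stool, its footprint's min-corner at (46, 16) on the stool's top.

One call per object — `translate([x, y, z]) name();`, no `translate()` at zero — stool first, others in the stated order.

stool();
translate([46, 16, 414]) spool();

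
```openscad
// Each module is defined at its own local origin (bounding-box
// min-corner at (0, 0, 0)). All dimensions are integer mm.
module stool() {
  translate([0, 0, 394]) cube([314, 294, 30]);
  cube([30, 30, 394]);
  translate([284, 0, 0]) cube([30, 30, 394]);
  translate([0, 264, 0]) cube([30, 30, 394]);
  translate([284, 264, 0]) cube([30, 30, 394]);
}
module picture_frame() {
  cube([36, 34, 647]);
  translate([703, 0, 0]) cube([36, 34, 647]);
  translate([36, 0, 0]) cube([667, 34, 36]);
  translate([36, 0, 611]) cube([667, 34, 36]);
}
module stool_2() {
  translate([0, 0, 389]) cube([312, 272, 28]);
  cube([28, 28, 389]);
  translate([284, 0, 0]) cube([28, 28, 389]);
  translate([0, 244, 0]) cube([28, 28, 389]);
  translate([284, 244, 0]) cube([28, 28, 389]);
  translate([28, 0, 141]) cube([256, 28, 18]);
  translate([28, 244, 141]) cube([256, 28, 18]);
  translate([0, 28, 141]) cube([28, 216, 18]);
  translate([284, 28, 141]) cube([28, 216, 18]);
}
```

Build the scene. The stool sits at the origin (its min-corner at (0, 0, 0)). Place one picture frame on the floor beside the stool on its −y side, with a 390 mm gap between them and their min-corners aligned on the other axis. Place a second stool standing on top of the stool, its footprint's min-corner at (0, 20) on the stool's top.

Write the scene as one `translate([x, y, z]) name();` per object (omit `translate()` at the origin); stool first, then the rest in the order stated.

stool();
translate([0, -424, 0]) picture_frame();
translate([0, 20, 424]) stool_2();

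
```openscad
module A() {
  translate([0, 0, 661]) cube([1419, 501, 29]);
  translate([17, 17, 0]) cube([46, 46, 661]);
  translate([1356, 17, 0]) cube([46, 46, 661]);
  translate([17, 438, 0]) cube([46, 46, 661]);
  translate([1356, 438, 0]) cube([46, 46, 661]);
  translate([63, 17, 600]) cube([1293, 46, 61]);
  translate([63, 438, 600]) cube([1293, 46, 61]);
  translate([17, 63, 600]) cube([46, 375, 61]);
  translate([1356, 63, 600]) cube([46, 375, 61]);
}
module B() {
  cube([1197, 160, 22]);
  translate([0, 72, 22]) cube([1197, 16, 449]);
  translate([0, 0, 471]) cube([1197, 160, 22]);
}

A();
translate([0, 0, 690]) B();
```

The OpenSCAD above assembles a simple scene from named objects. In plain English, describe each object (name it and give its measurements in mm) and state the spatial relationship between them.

A is a table with a 1419×501 mm rectangular top, 29 mm thick, top surface at z = 690 mm, supported by four 46×46 mm square legs, each inset 17 mm from the nearest pair of top edges, running from the floor. Four apron rails, 46 mm thick and 61 mm tall, run between adjacent legs with their top edges flush with the underside of the top and their outer faces flush with the legs' outer faces.

B is an I-beam lying along x, 1197 mm long. Overall section height 493 mm. Two flanges 160 mm wide (y) and 22 mm thick, one on the floor and one at the top; a web 16 mm thick runs between them, centred on the flange width.

The I-beam is on top of the table.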